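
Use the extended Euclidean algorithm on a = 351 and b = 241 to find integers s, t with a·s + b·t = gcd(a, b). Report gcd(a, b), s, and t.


Euclidean algorithm on (351, 241) — divide until remainder is 0:
  351 = 1 · 241 + 110
  241 = 2 · 110 + 21
  110 = 5 · 21 + 5
  21 = 4 · 5 + 1
  5 = 5 · 1 + 0
gcd(351, 241) = 1.
Track Bezout coefficients alongside the remainders: start with r₀ = 351 = a·1 + b·0 (s = 1, t = 0) and r₁ = 241 = a·0 + b·1 (s = 0, t = 1); each new remainder r_{k+1} = r_{k-1} − q_k·r_k inherits s_{k+1} = s_{k-1} − q_k·s_k, t_{k+1} = t_{k-1} − q_k·t_k, so r_k = a·s_k + b·t_k at every step:
  q = 1: r = 110, s = 1 − 1·0 = 1, t = 0 − 1·1 = -1  (check: 351·1 + 241·(-1) = 110)
  q = 2: r = 21, s = 0 − 2·1 = -2, t = 1 − 2·(-1) = 3  (check: 351·(-2) + 241·3 = 21)
  q = 5: r = 5, s = 1 − 5·(-2) = 11, t = -1 − 5·3 = -16  (check: 351·11 + 241·(-16) = 5)
  q = 4: r = 1, s = -2 − 4·11 = -46, t = 3 − 4·(-16) = 67  (check: 351·(-46) + 241·67 = 1)
The row with r = 1 (the gcd) gives the Bezout coefficients s = -46, t = 67.
Result: 351 · (-46) + 241 · (67) = 1.

gcd(351, 241) = 1; s = -46, t = 67 (check: 351·(-46) + 241·67 = 1).


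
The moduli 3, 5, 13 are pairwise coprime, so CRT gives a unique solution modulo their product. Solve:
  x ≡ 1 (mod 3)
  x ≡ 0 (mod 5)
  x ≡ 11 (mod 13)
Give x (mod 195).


Moduli 3, 5, 13 are pairwise coprime; by CRT there is a unique solution modulo M = 3 · 5 · 13 = 195.
Solve pairwise, accumulating the modulus:
  Start with x ≡ 1 (mod 3).
  Combine with x ≡ 0 (mod 5): since gcd(3, 5) = 1, we get a unique residue mod 15.
    Write x = 1 + 3·t and substitute into x ≡ 0 (mod 5): 3·t ≡ 0 − 1 = -1 (mod 5).
    Reduce coefficients mod 5: 3·t ≡ 4 (mod 5).
    The inverse of 3 mod 5 is 2 (since 3·2 = 6 = 1·5 + 1), so t ≡ 2·4 = 8 ≡ 3 (mod 5).
    Then x = 1 + 3·3 = 10, valid modulo lcm(3, 5) = 15: x ≡ 10 (mod 15).
  Combine with x ≡ 11 (mod 13): since gcd(15, 13) = 1, we get a unique residue mod 195.
    Write x = 10 + 15·t and substitute into x ≡ 11 (mod 13): 15·t ≡ 11 − 10 = 1 (mod 13).
    Reduce coefficients mod 13: 2·t ≡ 1 (mod 13).
    The inverse of 2 mod 13 is 7 (since 2·7 = 14 = 1·13 + 1), so t ≡ 7·1 = 7 ≡ 7 (mod 13).
    Then x = 10 + 15·7 = 115, valid modulo lcm(15, 13) = 195: x ≡ 115 (mod 195).
Verify: 115 mod 3 = 1 ✓, 115 mod 5 = 0 ✓, 115 mod 13 = 11 ✓.

x ≡ 115 (mod 195).


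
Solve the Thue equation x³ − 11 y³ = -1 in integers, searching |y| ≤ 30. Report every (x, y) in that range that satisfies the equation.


The equation is x³ - 11y³ = -1. For fixed y, x³ = 11·y³ − 1, so a solution requires the RHS to be a perfect cube.
Strategy: iterate y from -30 to 30, compute RHS = 11·y³ − 1, and check whether it is a (positive or negative) perfect cube.
Check small values of y:
  y = 0: RHS = -1 = (-1)³ ⇒ x = -1 works.
  y = 1: RHS = 10 is not a perfect cube.
  y = -1: RHS = -12 is not a perfect cube.
  y = 2: RHS = 87 is not a perfect cube.
  y = -2: RHS = -89 is not a perfect cube.
  y = 3: RHS = 296 is not a perfect cube.
  y = -3: RHS = -298 is not a perfect cube.
Continuing the search up to |y| = 30 finds no further solutions beyond those listed.
Collected solutions: (-1, 0).

Solutions (with |y| ≤ 30): (-1, 0).


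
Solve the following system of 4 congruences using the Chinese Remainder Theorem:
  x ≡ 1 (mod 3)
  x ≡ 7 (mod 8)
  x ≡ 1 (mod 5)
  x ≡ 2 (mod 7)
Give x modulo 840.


Product of moduli M = 3 · 8 · 5 · 7 = 840.
Merge one congruence at a time:
  Start: x ≡ 1 (mod 3).
  Combine with x ≡ 7 (mod 8); new modulus lcm = 24.
    Write x = 1 + 3·t and substitute into x ≡ 7 (mod 8): 3·t ≡ 7 − 1 = 6 (mod 8).
    The inverse of 3 mod 8 is 3 (since 3·3 = 9 = 1·8 + 1), so t ≡ 3·6 = 18 ≡ 2 (mod 8).
    Then x = 1 + 3·2 = 7, valid modulo lcm(3, 8) = 24: x ≡ 7 (mod 24).
  Combine with x ≡ 1 (mod 5); new modulus lcm = 120.
    Write x = 7 + 24·t and substitute into x ≡ 1 (mod 5): 24·t ≡ 1 − 7 = -6 (mod 5).
    Reduce coefficients mod 5: 4·t ≡ 4 (mod 5).
    The inverse of 4 mod 5 is 4 (since 4·4 = 16 = 3·5 + 1), so t ≡ 4·4 = 16 ≡ 1 (mod 5).
    Then x = 7 + 24·1 = 31, valid modulo lcm(24, 5) = 120: x ≡ 31 (mod 120).
  Combine with x ≡ 2 (mod 7); new modulus lcm = 840.
    Write x = 31 + 120·t and substitute into x ≡ 2 (mod 7): 120·t ≡ 2 − 31 = -29 (mod 7).
    Reduce coefficients mod 7: 1·t ≡ 6 (mod 7).
    So t ≡ 6 (mod 7).
    Then x = 31 + 120·6 = 751, valid modulo lcm(120, 7) = 840: x ≡ 751 (mod 840).
Verify against each original: 751 mod 3 = 1, 751 mod 8 = 7, 751 mod 5 = 1, 751 mod 7 = 2.

x ≡ 751 (mod 840).


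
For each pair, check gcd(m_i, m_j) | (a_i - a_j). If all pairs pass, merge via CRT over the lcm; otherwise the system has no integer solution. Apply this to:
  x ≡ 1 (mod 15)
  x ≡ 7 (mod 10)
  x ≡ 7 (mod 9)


Moduli 15, 10, 9 are not pairwise coprime, so CRT works modulo lcm(m_i) when all pairwise compatibility conditions hold.
Pairwise compatibility: gcd(m_i, m_j) must divide a_i - a_j for every pair.
Merge one congruence at a time:
  Start: x ≡ 1 (mod 15).
  Combine with x ≡ 7 (mod 10): gcd(15, 10) = 5, and 7 - 1 = 6 is NOT divisible by 5.
    ⇒ system is inconsistent (no integer solution).

No solution (the system is inconsistent).


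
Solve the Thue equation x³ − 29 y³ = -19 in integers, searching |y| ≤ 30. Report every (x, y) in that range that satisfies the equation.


The equation is x³ - 29y³ = -19. For fixed y, x³ = 29·y³ − 19, so a solution requires the RHS to be a perfect cube.
Strategy: iterate y from -30 to 30, compute RHS = 29·y³ − 19, and check whether it is a (positive or negative) perfect cube.
Check small values of y:
  y = 0: RHS = -19 is not a perfect cube.
  y = 1: RHS = 10 is not a perfect cube.
  y = -1: RHS = -48 is not a perfect cube.
  y = 2: RHS = 213 is not a perfect cube.
  y = -2: RHS = -251 is not a perfect cube.
  y = 3: RHS = 764 is not a perfect cube.
  y = -3: RHS = -802 is not a perfect cube.
Continuing the search up to |y| = 30 finds no solutions either.
No (x, y) in the scanned range satisfies the equation.

No integer solutions with |y| ≤ 30.


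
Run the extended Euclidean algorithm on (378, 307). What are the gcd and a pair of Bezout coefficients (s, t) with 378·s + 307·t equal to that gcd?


Euclidean algorithm on (378, 307) — divide until remainder is 0:
  378 = 1 · 307 + 71
  307 = 4 · 71 + 23
  71 = 3 · 23 + 2
  23 = 11 · 2 + 1
  2 = 2 · 1 + 0
gcd(378, 307) = 1.
Track Bezout coefficients alongside the remainders: start with r₀ = 378 = a·1 + b·0 (s = 1, t = 0) and r₁ = 307 = a·0 + b·1 (s = 0, t = 1); each new remainder r_{k+1} = r_{k-1} − q_k·r_k inherits s_{k+1} = s_{k-1} − q_k·s_k, t_{k+1} = t_{k-1} − q_k·t_k, so r_k = a·s_k + b·t_k at every step:
  q = 1: r = 71, s = 1 − 1·0 = 1, t = 0 − 1·1 = -1  (check: 378·1 + 307·(-1) = 71)
  q = 4: r = 23, s = 0 − 4·1 = -4, t = 1 − 4·(-1) = 5  (check: 378·(-4) + 307·5 = 23)
  q = 3: r = 2, s = 1 − 3·(-4) = 13, t = -1 − 3·5 = -16  (check: 378·13 + 307·(-16) = 2)
  q = 11: r = 1, s = -4 − 11·13 = -147, t = 5 − 11·(-16) = 181  (check: 378·(-147) + 307·181 = 1)
The row with r = 1 (the gcd) gives the Bezout coefficients s = -147, t = 181.
Result: 378 · (-147) + 307 · (181) = 1.

gcd(378, 307) = 1; s = -147, t = 181 (check: 378·(-147) + 307·181 = 1).


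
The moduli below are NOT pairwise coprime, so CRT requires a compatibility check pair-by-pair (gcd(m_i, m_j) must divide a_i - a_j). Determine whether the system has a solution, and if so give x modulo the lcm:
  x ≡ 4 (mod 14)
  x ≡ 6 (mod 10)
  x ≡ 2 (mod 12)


Moduli 14, 10, 12 are not pairwise coprime, so CRT works modulo lcm(m_i) when all pairwise compatibility conditions hold.
Pairwise compatibility: gcd(m_i, m_j) must divide a_i - a_j for every pair.
Merge one congruence at a time:
  Start: x ≡ 4 (mod 14).
  Combine with x ≡ 6 (mod 10): gcd(14, 10) = 2; 6 - 4 = 2, which IS divisible by 2, so compatible.
    Write x = 4 + 14·t and substitute into x ≡ 6 (mod 10): 14·t ≡ 6 − 4 = 2 (mod 10).
    Divide the congruence (and modulus) by g = 2: 7·t ≡ 1 (mod 5).
    Reduce coefficients mod 5: 2·t ≡ 1 (mod 5).
    The inverse of 2 mod 5 is 3 (since 2·3 = 6 = 1·5 + 1), so t ≡ 3·1 = 3 ≡ 3 (mod 5).
    Then x = 4 + 14·3 = 46, valid modulo lcm(14, 10) = 70: x ≡ 46 (mod 70).
  Combine with x ≡ 2 (mod 12): gcd(70, 12) = 2; 2 - 46 = -44, which IS divisible by 2, so compatible.
    Write x = 46 + 70·t and substitute into x ≡ 2 (mod 12): 70·t ≡ 2 − 46 = -44 (mod 12).
    Divide the congruence (and modulus) by g = 2: 35·t ≡ -22 (mod 6).
    Reduce coefficients mod 6: 5·t ≡ 2 (mod 6).
    The inverse of 5 mod 6 is 5 (since 5·5 = 25 = 4·6 + 1), so t ≡ 5·2 = 10 ≡ 4 (mod 6).
    Then x = 46 + 70·4 = 326, valid modulo lcm(70, 12) = 420: x ≡ 326 (mod 420).
Verify: 326 mod 14 = 4, 326 mod 10 = 6, 326 mod 12 = 2.

x ≡ 326 (mod 420).


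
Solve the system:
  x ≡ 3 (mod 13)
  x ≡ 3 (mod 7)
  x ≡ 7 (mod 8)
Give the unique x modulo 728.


Moduli 13, 7, 8 are pairwise coprime; by CRT there is a unique solution modulo M = 13 · 7 · 8 = 728.
Solve pairwise, accumulating the modulus:
  Start with x ≡ 3 (mod 13).
  Combine with x ≡ 3 (mod 7): since gcd(13, 7) = 1, we get a unique residue mod 91.
    Write x = 3 + 13·t and substitute into x ≡ 3 (mod 7): 13·t ≡ 3 − 3 = 0 (mod 7).
    Reduce coefficients mod 7: 6·t ≡ 0 (mod 7).
    The inverse of 6 mod 7 is 6 (since 6·6 = 36 = 5·7 + 1), so t ≡ 6·0 = 0 ≡ 0 (mod 7).
    Then x = 3 + 13·0 = 3, valid modulo lcm(13, 7) = 91: x ≡ 3 (mod 91).
  Combine with x ≡ 7 (mod 8): since gcd(91, 8) = 1, we get a unique residue mod 728.
    Write x = 3 + 91·t and substitute into x ≡ 7 (mod 8): 91·t ≡ 7 − 3 = 4 (mod 8).
    Reduce coefficients mod 8: 3·t ≡ 4 (mod 8).
    The inverse of 3 mod 8 is 3 (since 3·3 = 9 = 1·8 + 1), so t ≡ 3·4 = 12 ≡ 4 (mod 8).
    Then x = 3 + 91·4 = 367, valid modulo lcm(91, 8) = 728: x ≡ 367 (mod 728).
Verify: 367 mod 13 = 3 ✓, 367 mod 7 = 3 ✓, 367 mod 8 = 7 ✓.

x ≡ 367 (mod 728).


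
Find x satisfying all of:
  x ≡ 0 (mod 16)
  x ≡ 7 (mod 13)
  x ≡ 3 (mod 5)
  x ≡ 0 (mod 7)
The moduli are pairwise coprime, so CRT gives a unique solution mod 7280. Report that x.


Product of moduli M = 16 · 13 · 5 · 7 = 7280.
Merge one congruence at a time:
  Start: x ≡ 0 (mod 16).
  Combine with x ≡ 7 (mod 13); new modulus lcm = 208.
    Write x = 0 + 16·t and substitute into x ≡ 7 (mod 13): 16·t ≡ 7 − 0 = 7 (mod 13).
    Reduce coefficients mod 13: 3·t ≡ 7 (mod 13).
    The inverse of 3 mod 13 is 9 (since 3·9 = 27 = 2·13 + 1), so t ≡ 9·7 = 63 ≡ 11 (mod 13).
    Then x = 0 + 16·11 = 176, valid modulo lcm(16, 13) = 208: x ≡ 176 (mod 208).
  Combine with x ≡ 3 (mod 5); new modulus lcm = 1040.
    Write x = 176 + 208·t and substitute into x ≡ 3 (mod 5): 208·t ≡ 3 − 176 = -173 (mod 5).
    Reduce coefficients mod 5: 3·t ≡ 2 (mod 5).
    The inverse of 3 mod 5 is 2 (since 3·2 = 6 = 1·5 + 1), so t ≡ 2·2 = 4 ≡ 4 (mod 5).
    Then x = 176 + 208·4 = 1008, valid modulo lcm(208, 5) = 1040: x ≡ 1008 (mod 1040).
  Combine with x ≡ 0 (mod 7); new modulus lcm = 7280.
    Write x = 1008 + 1040·t and substitute into x ≡ 0 (mod 7): 1040·t ≡ 0 − 1008 = -1008 (mod 7).
    Reduce coefficients mod 7: 4·t ≡ 0 (mod 7).
    The inverse of 4 mod 7 is 2 (since 4·2 = 8 = 1·7 + 1), so t ≡ 2·0 = 0 ≡ 0 (mod 7).
    Then x = 1008 + 1040·0 = 1008, valid modulo lcm(1040, 7) = 7280: x ≡ 1008 (mod 7280).
Verify against each original: 1008 mod 16 = 0, 1008 mod 13 = 7, 1008 mod 5 = 3, 1008 mod 7 = 0.

x ≡ 1008 (mod 7280).


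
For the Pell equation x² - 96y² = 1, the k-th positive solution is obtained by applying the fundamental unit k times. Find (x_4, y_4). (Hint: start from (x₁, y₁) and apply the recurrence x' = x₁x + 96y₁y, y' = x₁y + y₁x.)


Step 1: Find the fundamental solution (x₁, y₁) of x² - 96y² = 1.
  Expand √96 as a continued fraction. a₀ = ⌊√96⌋ = 9; iterate m_{k+1} = d_k·a_k − m_k, d_{k+1} = (96 − m_{k+1}²)/d_k, a_{k+1} = ⌊(a₀ + m_{k+1})/d_{k+1}⌋ (starting m₀ = 0, d₀ = 1), with convergents p_k = a_k·p_{k-1} + p_{k-2}, q_k = a_k·q_{k-1} + q_{k-2} (p₋₁ = 1, q₋₁ = 0):
  k = 0: a₀ = 9; p₀/q₀ = 9/1; p₀² − 96·q₀² = 81 − 96 = -15.
  k = 1: m = 9, d = 15, a = ⌊(9 + 9)/15⌋ = 1; p/q = (1·9 + 1)/(1·1 + 0) = 10/1; p² − 96·q² = 100 − 96 = 4.
  k = 2: m = 6, d = 4, a = ⌊(9 + 6)/4⌋ = 3; p/q = (3·10 + 9)/(3·1 + 1) = 39/4; p² − 96·q² = 1521 − 1536 = -15.
  k = 3: m = 6, d = 15, a = ⌊(9 + 6)/15⌋ = 1; p/q = (1·39 + 10)/(1·4 + 1) = 49/5; p² − 96·q² = 2401 − 2400 = 1.
  The first convergent with p² − 96·q² = 1 gives the fundamental solution (x₁, y₁) = (49, 5).
Step 2: Apply the recurrence (x_{n+1}, y_{n+1}) = (x₁x_n + 96y₁y_n, x₁y_n + y₁x_n) repeatedly.
  From (x_1, y_1) = (49, 5): x_2 = 49·49 + 96·5·5 = 4801; y_2 = 49·5 + 5·49 = 490.
  From (x_2, y_2) = (4801, 490): x_3 = 49·4801 + 96·5·490 = 470449; y_3 = 49·490 + 5·4801 = 48015.
  From (x_3, y_3) = (470449, 48015): x_4 = 49·470449 + 96·5·48015 = 46099201; y_4 = 49·48015 + 5·470449 = 4704980.
Step 3: Verify x_4² - 96·y_4² = 2125136332838401 - 2125136332838400 = 1 (should be 1). ✓

(x_1, y_1) = (49, 5); (x_4, y_4) = (46099201, 4704980).


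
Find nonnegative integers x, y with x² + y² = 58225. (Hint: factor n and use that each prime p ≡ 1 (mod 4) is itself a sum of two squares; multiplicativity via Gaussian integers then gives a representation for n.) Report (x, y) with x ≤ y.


Step 1: Factor n = 58225 = 5^2 · 17 · 137.
Step 2: Check the mod-4 condition on each prime factor: 5 ≡ 1 (mod 4), exponent 2; 17 ≡ 1 (mod 4), exponent 1; 137 ≡ 1 (mod 4), exponent 1.
All primes ≡ 3 (mod 4) appear to even exponent (or don't appear), so by the two-squares theorem n IS expressible as a sum of two squares.
Step 3: Build a representation. Group n = k² · m with k = 5 and m = 17 · 137 = 2329 (a product of primes ≡ 1 (mod 4)); a representation of m scales to one of n via (k·x)² + (k·y)² = k²(x² + y²). Each prime p ≡ 1 (mod 4) is itself a sum of two squares; find a² by testing p − a² for a perfect square:
  17: 17 − 1² = 16 = 4² ⇒ 17 = 1² + 4².
  137: 137 − 1² = 136, 137 − 2² = 133, 137 − 3² = 128, 137 − 4² = 121 = 11² ⇒ 137 = 4² + 11².
  Combine using the Brahmagupta–Fibonacci identity (a² + b²)(c² + d²) = (ac − bd)² + (ad + bc)² = (ac + bd)² + (ad − bc)²:
  17 · 137 = 2329: from (1² + 4²)(4² + 11²), take (1·4 − 4·11, 1·11 + 4·4) = (4 − 44, 11 + 16) = (-40, 27); dropping signs (only squares matter) gives (40, 27); check 40² + 27² = 1600 + 729 = 2329 ✓.
  Scale by k = 5: (5·40, 5·27) = (200, 135).
Step 4: Order so x ≤ y and verify: 135² + 200² = 18225 + 40000 = 58225 = n. ✓

n = 58225 = 135² + 200² (one valid representation with x ≤ y).


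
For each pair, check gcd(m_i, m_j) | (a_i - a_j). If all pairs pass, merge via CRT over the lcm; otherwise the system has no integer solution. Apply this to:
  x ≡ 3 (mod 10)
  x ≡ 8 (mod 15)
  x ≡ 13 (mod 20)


Moduli 10, 15, 20 are not pairwise coprime, so CRT works modulo lcm(m_i) when all pairwise compatibility conditions hold.
Pairwise compatibility: gcd(m_i, m_j) must divide a_i - a_j for every pair.
Merge one congruence at a time:
  Start: x ≡ 3 (mod 10).
  Combine with x ≡ 8 (mod 15): gcd(10, 15) = 5; 8 - 3 = 5, which IS divisible by 5, so compatible.
    Write x = 3 + 10·t and substitute into x ≡ 8 (mod 15): 10·t ≡ 8 − 3 = 5 (mod 15).
    Divide the congruence (and modulus) by g = 5: 2·t ≡ 1 (mod 3).
    The inverse of 2 mod 3 is 2 (since 2·2 = 4 = 1·3 + 1), so t ≡ 2·1 = 2 ≡ 2 (mod 3).
    Then x = 3 + 10·2 = 23, valid modulo lcm(10, 15) = 30: x ≡ 23 (mod 30).
  Combine with x ≡ 13 (mod 20): gcd(30, 20) = 10; 13 - 23 = -10, which IS divisible by 10, so compatible.
    Write x = 23 + 30·t and substitute into x ≡ 13 (mod 20): 30·t ≡ 13 − 23 = -10 (mod 20).
    Divide the congruence (and modulus) by g = 10: 3·t ≡ -1 (mod 2).
    Reduce coefficients mod 2: 1·t ≡ 1 (mod 2).
    So t ≡ 1 (mod 2).
    Then x = 23 + 30·1 = 53, valid modulo lcm(30, 20) = 60: x ≡ 53 (mod 60).
Verify: 53 mod 10 = 3, 53 mod 15 = 8, 53 mod 20 = 13.

x ≡ 53 (mod 60).


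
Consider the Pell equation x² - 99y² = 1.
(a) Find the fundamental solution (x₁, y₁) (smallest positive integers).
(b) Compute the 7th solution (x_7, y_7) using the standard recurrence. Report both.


Step 1: Find the fundamental solution (x₁, y₁) of x² - 99y² = 1.
  Expand √99 as a continued fraction. a₀ = ⌊√99⌋ = 9; iterate m_{k+1} = d_k·a_k − m_k, d_{k+1} = (99 − m_{k+1}²)/d_k, a_{k+1} = ⌊(a₀ + m_{k+1})/d_{k+1}⌋ (starting m₀ = 0, d₀ = 1), with convergents p_k = a_k·p_{k-1} + p_{k-2}, q_k = a_k·q_{k-1} + q_{k-2} (p₋₁ = 1, q₋₁ = 0):
  k = 0: a₀ = 9; p₀/q₀ = 9/1; p₀² − 99·q₀² = 81 − 99 = -18.
  k = 1: m = 9, d = 18, a = ⌊(9 + 9)/18⌋ = 1; p/q = (1·9 + 1)/(1·1 + 0) = 10/1; p² − 99·q² = 100 − 99 = 1.
  The first convergent with p² − 99·q² = 1 gives the fundamental solution (x₁, y₁) = (10, 1).
Step 2: Apply the recurrence (x_{n+1}, y_{n+1}) = (x₁x_n + 99y₁y_n, x₁y_n + y₁x_n) repeatedly.
  From (x_1, y_1) = (10, 1): x_2 = 10·10 + 99·1·1 = 199; y_2 = 10·1 + 1·10 = 20.
  From (x_2, y_2) = (199, 20): x_3 = 10·199 + 99·1·20 = 3970; y_3 = 10·20 + 1·199 = 399.
  From (x_3, y_3) = (3970, 399): x_4 = 10·3970 + 99·1·399 = 79201; y_4 = 10·399 + 1·3970 = 7960.
  From (x_4, y_4) = (79201, 7960): x_5 = 10·79201 + 99·1·7960 = 1580050; y_5 = 10·7960 + 1·79201 = 158801.
  From (x_5, y_5) = (1580050, 158801): x_6 = 10·1580050 + 99·1·158801 = 31521799; y_6 = 10·158801 + 1·1580050 = 3168060.
  From (x_6, y_6) = (31521799, 3168060): x_7 = 10·31521799 + 99·1·3168060 = 628855930; y_7 = 10·3168060 + 1·31521799 = 63202399.
Step 3: Verify x_7² - 99·y_7² = 395459780696164900 - 395459780696164899 = 1 (should be 1). ✓

(x_1, y_1) = (10, 1); (x_7, y_7) = (628855930, 63202399).


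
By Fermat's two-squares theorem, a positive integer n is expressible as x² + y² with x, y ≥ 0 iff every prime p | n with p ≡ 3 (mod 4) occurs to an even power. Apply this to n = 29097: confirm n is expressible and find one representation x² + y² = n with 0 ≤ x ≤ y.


Step 1: Factor n = 29097 = 3^2 · 53 · 61.
Step 2: Check the mod-4 condition on each prime factor: 3 ≡ 3 (mod 4), exponent 2 (must be even); 53 ≡ 1 (mod 4), exponent 1; 61 ≡ 1 (mod 4), exponent 1.
All primes ≡ 3 (mod 4) appear to even exponent (or don't appear), so by the two-squares theorem n IS expressible as a sum of two squares.
Step 3: Build a representation. Group n = k² · m with k = 3 and m = 53 · 61 = 3233 (a product of primes ≡ 1 (mod 4)); a representation of m scales to one of n via (k·x)² + (k·y)² = k²(x² + y²). Each prime p ≡ 1 (mod 4) is itself a sum of two squares; find a² by testing p − a² for a perfect square:
  53: 53 − 1² = 52, 53 − 2² = 49 = 7² ⇒ 53 = 2² + 7².
  61: 61 − 1² = 60, 61 − 2² = 57, 61 − 3² = 52, 61 − 4² = 45, 61 − 5² = 36 = 6² ⇒ 61 = 5² + 6².
  Combine using the Brahmagupta–Fibonacci identity (a² + b²)(c² + d²) = (ac − bd)² + (ad + bc)² = (ac + bd)² + (ad − bc)²:
  53 · 61 = 3233: from (2² + 7²)(5² + 6²), take (2·5 − 7·6, 2·6 + 7·5) = (10 − 42, 12 + 35) = (-32, 47); dropping signs (only squares matter) gives (32, 47); check 32² + 47² = 1024 + 2209 = 3233 ✓.
  Scale by k = 3: (3·32, 3·47) = (96, 141).
Step 4: Order so x ≤ y and verify: 96² + 141² = 9216 + 19881 = 29097 = n. ✓

n = 29097 = 96² + 141² (one valid representation with x ≤ y).


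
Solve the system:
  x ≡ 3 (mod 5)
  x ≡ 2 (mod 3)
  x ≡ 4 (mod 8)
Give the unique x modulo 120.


Moduli 5, 3, 8 are pairwise coprime; by CRT there is a unique solution modulo M = 5 · 3 · 8 = 120.
Solve pairwise, accumulating the modulus:
  Start with x ≡ 3 (mod 5).
  Combine with x ≡ 2 (mod 3): since gcd(5, 3) = 1, we get a unique residue mod 15.
    Write x = 3 + 5·t and substitute into x ≡ 2 (mod 3): 5·t ≡ 2 − 3 = -1 (mod 3).
    Reduce coefficients mod 3: 2·t ≡ 2 (mod 3).
    The inverse of 2 mod 3 is 2 (since 2·2 = 4 = 1·3 + 1), so t ≡ 2·2 = 4 ≡ 1 (mod 3).
    Then x = 3 + 5·1 = 8, valid modulo lcm(5, 3) = 15: x ≡ 8 (mod 15).
  Combine with x ≡ 4 (mod 8): since gcd(15, 8) = 1, we get a unique residue mod 120.
    Write x = 8 + 15·t and substitute into x ≡ 4 (mod 8): 15·t ≡ 4 − 8 = -4 (mod 8).
    Reduce coefficients mod 8: 7·t ≡ 4 (mod 8).
    The inverse of 7 mod 8 is 7 (since 7·7 = 49 = 6·8 + 1), so t ≡ 7·4 = 28 ≡ 4 (mod 8).
    Then x = 8 + 15·4 = 68, valid modulo lcm(15, 8) = 120: x ≡ 68 (mod 120).
Verify: 68 mod 5 = 3 ✓, 68 mod 3 = 2 ✓, 68 mod 8 = 4 ✓.

x ≡ 68 (mod 120).


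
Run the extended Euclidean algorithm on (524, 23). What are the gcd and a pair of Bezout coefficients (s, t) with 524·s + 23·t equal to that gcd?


Euclidean algorithm on (524, 23) — divide until remainder is 0:
  524 = 22 · 23 + 18
  23 = 1 · 18 + 5
  18 = 3 · 5 + 3
  5 = 1 · 3 + 2
  3 = 1 · 2 + 1
  2 = 2 · 1 + 0
gcd(524, 23) = 1.
Track Bezout coefficients alongside the remainders: start with r₀ = 524 = a·1 + b·0 (s = 1, t = 0) and r₁ = 23 = a·0 + b·1 (s = 0, t = 1); each new remainder r_{k+1} = r_{k-1} − q_k·r_k inherits s_{k+1} = s_{k-1} − q_k·s_k, t_{k+1} = t_{k-1} − q_k·t_k, so r_k = a·s_k + b·t_k at every step:
  q = 22: r = 18, s = 1 − 22·0 = 1, t = 0 − 22·1 = -22  (check: 524·1 + 23·(-22) = 18)
  q = 1: r = 5, s = 0 − 1·1 = -1, t = 1 − 1·(-22) = 23  (check: 524·(-1) + 23·23 = 5)
  q = 3: r = 3, s = 1 − 3·(-1) = 4, t = -22 − 3·23 = -91  (check: 524·4 + 23·(-91) = 3)
  q = 1: r = 2, s = -1 − 1·4 = -5, t = 23 − 1·(-91) = 114  (check: 524·(-5) + 23·114 = 2)
  q = 1: r = 1, s = 4 − 1·(-5) = 9, t = -91 − 1·114 = -205  (check: 524·9 + 23·(-205) = 1)
The row with r = 1 (the gcd) gives the Bezout coefficients s = 9, t = -205.
Result: 524 · (9) + 23 · (-205) = 1.

gcd(524, 23) = 1; s = 9, t = -205 (check: 524·9 + 23·(-205) = 1).


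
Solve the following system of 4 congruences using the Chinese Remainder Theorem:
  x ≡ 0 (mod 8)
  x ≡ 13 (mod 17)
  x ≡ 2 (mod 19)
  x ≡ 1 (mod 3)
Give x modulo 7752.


Product of moduli M = 8 · 17 · 19 · 3 = 7752.
Merge one congruence at a time:
  Start: x ≡ 0 (mod 8).
  Combine with x ≡ 13 (mod 17); new modulus lcm = 136.
    Write x = 0 + 8·t and substitute into x ≡ 13 (mod 17): 8·t ≡ 13 − 0 = 13 (mod 17).
    The inverse of 8 mod 17 is 15 (since 8·15 = 120 = 7·17 + 1), so t ≡ 15·13 = 195 ≡ 8 (mod 17).
    Then x = 0 + 8·8 = 64, valid modulo lcm(8, 17) = 136: x ≡ 64 (mod 136).
  Combine with x ≡ 2 (mod 19); new modulus lcm = 2584.
    Write x = 64 + 136·t and substitute into x ≡ 2 (mod 19): 136·t ≡ 2 − 64 = -62 (mod 19).
    Reduce coefficients mod 19: 3·t ≡ 14 (mod 19).
    The inverse of 3 mod 19 is 13 (since 3·13 = 39 = 2·19 + 1), so t ≡ 13·14 = 182 ≡ 11 (mod 19).
    Then x = 64 + 136·11 = 1560, valid modulo lcm(136, 19) = 2584: x ≡ 1560 (mod 2584).
  Combine with x ≡ 1 (mod 3); new modulus lcm = 7752.
    Write x = 1560 + 2584·t and substitute into x ≡ 1 (mod 3): 2584·t ≡ 1 − 1560 = -1559 (mod 3).
    Reduce coefficients mod 3: 1·t ≡ 1 (mod 3).
    So t ≡ 1 (mod 3).
    Then x = 1560 + 2584·1 = 4144, valid modulo lcm(2584, 3) = 7752: x ≡ 4144 (mod 7752).
Verify against each original: 4144 mod 8 = 0, 4144 mod 17 = 13, 4144 mod 19 = 2, 4144 mod 3 = 1.

x ≡ 4144 (mod 7752).


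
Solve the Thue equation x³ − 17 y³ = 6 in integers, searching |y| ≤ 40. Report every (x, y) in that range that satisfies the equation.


The equation is x³ - 17y³ = 6. For fixed y, x³ = 17·y³ + 6, so a solution requires the RHS to be a perfect cube.
Strategy: iterate y from -40 to 40, compute RHS = 17·y³ + 6, and check whether it is a (positive or negative) perfect cube.
Check small values of y:
  y = 0: RHS = 6 is not a perfect cube.
  y = 1: RHS = 23 is not a perfect cube.
  y = -1: RHS = -11 is not a perfect cube.
  y = 2: RHS = 142 is not a perfect cube.
  y = -2: RHS = -130 is not a perfect cube.
  y = 3: RHS = 465 is not a perfect cube.
  y = -3: RHS = -453 is not a perfect cube.
Continuing the search up to |y| = 40 finds no solutions either.
No (x, y) in the scanned range satisfies the equation.

No integer solutions with |y| ≤ 40.


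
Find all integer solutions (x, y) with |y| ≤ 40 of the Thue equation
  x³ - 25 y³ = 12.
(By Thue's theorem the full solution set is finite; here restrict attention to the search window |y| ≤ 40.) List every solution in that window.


The equation is x³ - 25y³ = 12. For fixed y, x³ = 25·y³ + 12, so a solution requires the RHS to be a perfect cube.
Strategy: iterate y from -40 to 40, compute RHS = 25·y³ + 12, and check whether it is a (positive or negative) perfect cube.
Check small values of y:
  y = 0: RHS = 12 is not a perfect cube.
  y = 1: RHS = 37 is not a perfect cube.
  y = -1: RHS = -13 is not a perfect cube.
  y = 2: RHS = 212 is not a perfect cube.
  y = -2: RHS = -188 is not a perfect cube.
  y = 3: RHS = 687 is not a perfect cube.
  y = -3: RHS = -663 is not a perfect cube.
Continuing the search up to |y| = 40 finds no solutions either.
No (x, y) in the scanned range satisfies the equation.

No integer solutions with |y| ≤ 40.


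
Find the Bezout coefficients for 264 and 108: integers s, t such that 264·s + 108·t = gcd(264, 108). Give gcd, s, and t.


Euclidean algorithm on (264, 108) — divide until remainder is 0:
  264 = 2 · 108 + 48
  108 = 2 · 48 + 12
  48 = 4 · 12 + 0
gcd(264, 108) = 12.
Track Bezout coefficients alongside the remainders: start with r₀ = 264 = a·1 + b·0 (s = 1, t = 0) and r₁ = 108 = a·0 + b·1 (s = 0, t = 1); each new remainder r_{k+1} = r_{k-1} − q_k·r_k inherits s_{k+1} = s_{k-1} − q_k·s_k, t_{k+1} = t_{k-1} − q_k·t_k, so r_k = a·s_k + b·t_k at every step:
  q = 2: r = 48, s = 1 − 2·0 = 1, t = 0 − 2·1 = -2  (check: 264·1 + 108·(-2) = 48)
  q = 2: r = 12, s = 0 − 2·1 = -2, t = 1 − 2·(-2) = 5  (check: 264·(-2) + 108·5 = 12)
The row with r = 12 (the gcd) gives the Bezout coefficients s = -2, t = 5.
Result: 264 · (-2) + 108 · (5) = 12.

gcd(264, 108) = 12; s = -2, t = 5 (check: 264·(-2) + 108·5 = 12).


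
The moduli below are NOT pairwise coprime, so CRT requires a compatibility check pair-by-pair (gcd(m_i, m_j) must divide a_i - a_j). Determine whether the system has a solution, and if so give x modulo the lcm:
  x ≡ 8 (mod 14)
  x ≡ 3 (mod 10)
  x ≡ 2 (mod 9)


Moduli 14, 10, 9 are not pairwise coprime, so CRT works modulo lcm(m_i) when all pairwise compatibility conditions hold.
Pairwise compatibility: gcd(m_i, m_j) must divide a_i - a_j for every pair.
Merge one congruence at a time:
  Start: x ≡ 8 (mod 14).
  Combine with x ≡ 3 (mod 10): gcd(14, 10) = 2, and 3 - 8 = -5 is NOT divisible by 2.
    ⇒ system is inconsistent (no integer solution).

No solution (the system is inconsistent).


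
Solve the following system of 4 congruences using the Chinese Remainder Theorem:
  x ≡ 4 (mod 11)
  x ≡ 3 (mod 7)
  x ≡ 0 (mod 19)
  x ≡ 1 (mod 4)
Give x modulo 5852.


Product of moduli M = 11 · 7 · 19 · 4 = 5852.
Merge one congruence at a time:
  Start: x ≡ 4 (mod 11).
  Combine with x ≡ 3 (mod 7); new modulus lcm = 77.
    Write x = 4 + 11·t and substitute into x ≡ 3 (mod 7): 11·t ≡ 3 − 4 = -1 (mod 7).
    Reduce coefficients mod 7: 4·t ≡ 6 (mod 7).
    The inverse of 4 mod 7 is 2 (since 4·2 = 8 = 1·7 + 1), so t ≡ 2·6 = 12 ≡ 5 (mod 7).
    Then x = 4 + 11·5 = 59, valid modulo lcm(11, 7) = 77: x ≡ 59 (mod 77).
  Combine with x ≡ 0 (mod 19); new modulus lcm = 1463.
    Write x = 59 + 77·t and substitute into x ≡ 0 (mod 19): 77·t ≡ 0 − 59 = -59 (mod 19).
    Reduce coefficients mod 19: 1·t ≡ 17 (mod 19).
    So t ≡ 17 (mod 19).
    Then x = 59 + 77·17 = 1368, valid modulo lcm(77, 19) = 1463: x ≡ 1368 (mod 1463).
  Combine with x ≡ 1 (mod 4); new modulus lcm = 5852.
    Write x = 1368 + 1463·t and substitute into x ≡ 1 (mod 4): 1463·t ≡ 1 − 1368 = -1367 (mod 4).
    Reduce coefficients mod 4: 3·t ≡ 1 (mod 4).
    The inverse of 3 mod 4 is 3 (since 3·3 = 9 = 2·4 + 1), so t ≡ 3·1 = 3 ≡ 3 (mod 4).
    Then x = 1368 + 1463·3 = 5757, valid modulo lcm(1463, 4) = 5852: x ≡ 5757 (mod 5852).
Verify against each original: 5757 mod 11 = 4, 5757 mod 7 = 3, 5757 mod 19 = 0, 5757 mod 4 = 1.

x ≡ 5757 (mod 5852).


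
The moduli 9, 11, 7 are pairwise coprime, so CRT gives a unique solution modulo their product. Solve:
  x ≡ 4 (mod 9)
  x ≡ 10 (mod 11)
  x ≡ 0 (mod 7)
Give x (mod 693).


Moduli 9, 11, 7 are pairwise coprime; by CRT there is a unique solution modulo M = 9 · 11 · 7 = 693.
Solve pairwise, accumulating the modulus:
  Start with x ≡ 4 (mod 9).
  Combine with x ≡ 10 (mod 11): since gcd(9, 11) = 1, we get a unique residue mod 99.
    Write x = 4 + 9·t and substitute into x ≡ 10 (mod 11): 9·t ≡ 10 − 4 = 6 (mod 11).
    The inverse of 9 mod 11 is 5 (since 9·5 = 45 = 4·11 + 1), so t ≡ 5·6 = 30 ≡ 8 (mod 11).
    Then x = 4 + 9·8 = 76, valid modulo lcm(9, 11) = 99: x ≡ 76 (mod 99).
  Combine with x ≡ 0 (mod 7): since gcd(99, 7) = 1, we get a unique residue mod 693.
    Write x = 76 + 99·t and substitute into x ≡ 0 (mod 7): 99·t ≡ 0 − 76 = -76 (mod 7).
    Reduce coefficients mod 7: 1·t ≡ 1 (mod 7).
    So t ≡ 1 (mod 7).
    Then x = 76 + 99·1 = 175, valid modulo lcm(99, 7) = 693: x ≡ 175 (mod 693).
Verify: 175 mod 9 = 4 ✓, 175 mod 11 = 10 ✓, 175 mod 7 = 0 ✓.

x ≡ 175 (mod 693).


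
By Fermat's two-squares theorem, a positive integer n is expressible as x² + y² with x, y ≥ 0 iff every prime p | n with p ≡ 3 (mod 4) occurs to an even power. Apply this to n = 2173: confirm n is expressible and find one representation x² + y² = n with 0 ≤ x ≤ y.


Step 1: Factor n = 2173 = 41 · 53.
Step 2: Check the mod-4 condition on each prime factor: 41 ≡ 1 (mod 4), exponent 1; 53 ≡ 1 (mod 4), exponent 1.
All primes ≡ 3 (mod 4) appear to even exponent (or don't appear), so by the two-squares theorem n IS expressible as a sum of two squares.
Step 3: Build a representation. Here n = 41 · 53 is a product of primes ≡ 1 (mod 4). Each prime p ≡ 1 (mod 4) is itself a sum of two squares; find a² by testing p − a² for a perfect square:
  41: 41 − 1² = 40, 41 − 2² = 37, 41 − 3² = 32, 41 − 4² = 25 = 5² ⇒ 41 = 4² + 5².
  53: 53 − 1² = 52, 53 − 2² = 49 = 7² ⇒ 53 = 2² + 7².
  Combine using the Brahmagupta–Fibonacci identity (a² + b²)(c² + d²) = (ac − bd)² + (ad + bc)² = (ac + bd)² + (ad − bc)²:
  41 · 53 = 2173: from (4² + 5²)(2² + 7²), take (4·2 − 5·7, 4·7 + 5·2) = (8 − 35, 28 + 10) = (-27, 38); dropping signs (only squares matter) gives (27, 38); check 27² + 38² = 729 + 1444 = 2173 ✓.
Step 4: Order so x ≤ y and verify: 27² + 38² = 729 + 1444 = 2173 = n. ✓

n = 2173 = 27² + 38² (one valid representation with x ≤ y).


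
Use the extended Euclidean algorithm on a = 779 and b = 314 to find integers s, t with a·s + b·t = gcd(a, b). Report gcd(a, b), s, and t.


Euclidean algorithm on (779, 314) — divide until remainder is 0:
  779 = 2 · 314 + 151
  314 = 2 · 151 + 12
  151 = 12 · 12 + 7
  12 = 1 · 7 + 5
  7 = 1 · 5 + 2
  5 = 2 · 2 + 1
  2 = 2 · 1 + 0
gcd(779, 314) = 1.
Track Bezout coefficients alongside the remainders: start with r₀ = 779 = a·1 + b·0 (s = 1, t = 0) and r₁ = 314 = a·0 + b·1 (s = 0, t = 1); each new remainder r_{k+1} = r_{k-1} − q_k·r_k inherits s_{k+1} = s_{k-1} − q_k·s_k, t_{k+1} = t_{k-1} − q_k·t_k, so r_k = a·s_k + b·t_k at every step:
  q = 2: r = 151, s = 1 − 2·0 = 1, t = 0 − 2·1 = -2  (check: 779·1 + 314·(-2) = 151)
  q = 2: r = 12, s = 0 − 2·1 = -2, t = 1 − 2·(-2) = 5  (check: 779·(-2) + 314·5 = 12)
  q = 12: r = 7, s = 1 − 12·(-2) = 25, t = -2 − 12·5 = -62  (check: 779·25 + 314·(-62) = 7)
  q = 1: r = 5, s = -2 − 1·25 = -27, t = 5 − 1·(-62) = 67  (check: 779·(-27) + 314·67 = 5)
  q = 1: r = 2, s = 25 − 1·(-27) = 52, t = -62 − 1·67 = -129  (check: 779·52 + 314·(-129) = 2)
  q = 2: r = 1, s = -27 − 2·52 = -131, t = 67 − 2·(-129) = 325  (check: 779·(-131) + 314·325 = 1)
The row with r = 1 (the gcd) gives the Bezout coefficients s = -131, t = 325.
Result: 779 · (-131) + 314 · (325) = 1.

gcd(779, 314) = 1; s = -131, t = 325 (check: 779·(-131) + 314·325 = 1).


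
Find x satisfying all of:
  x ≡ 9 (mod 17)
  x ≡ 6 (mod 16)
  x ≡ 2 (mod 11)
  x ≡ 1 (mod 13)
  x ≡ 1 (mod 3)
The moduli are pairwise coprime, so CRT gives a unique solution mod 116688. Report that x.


Product of moduli M = 17 · 16 · 11 · 13 · 3 = 116688.
Merge one congruence at a time:
  Start: x ≡ 9 (mod 17).
  Combine with x ≡ 6 (mod 16); new modulus lcm = 272.
    Write x = 9 + 17·t and substitute into x ≡ 6 (mod 16): 17·t ≡ 6 − 9 = -3 (mod 16).
    Reduce coefficients mod 16: 1·t ≡ 13 (mod 16).
    So t ≡ 13 (mod 16).
    Then x = 9 + 17·13 = 230, valid modulo lcm(17, 16) = 272: x ≡ 230 (mod 272).
  Combine with x ≡ 2 (mod 11); new modulus lcm = 2992.
    Write x = 230 + 272·t and substitute into x ≡ 2 (mod 11): 272·t ≡ 2 − 230 = -228 (mod 11).
    Reduce coefficients mod 11: 8·t ≡ 3 (mod 11).
    The inverse of 8 mod 11 is 7 (since 8·7 = 56 = 5·11 + 1), so t ≡ 7·3 = 21 ≡ 10 (mod 11).
    Then x = 230 + 272·10 = 2950, valid modulo lcm(272, 11) = 2992: x ≡ 2950 (mod 2992).
  Combine with x ≡ 1 (mod 13); new modulus lcm = 38896.
    Write x = 2950 + 2992·t and substitute into x ≡ 1 (mod 13): 2992·t ≡ 1 − 2950 = -2949 (mod 13).
    Reduce coefficients mod 13: 2·t ≡ 2 (mod 13).
    The inverse of 2 mod 13 is 7 (since 2·7 = 14 = 1·13 + 1), so t ≡ 7·2 = 14 ≡ 1 (mod 13).
    Then x = 2950 + 2992·1 = 5942, valid modulo lcm(2992, 13) = 38896: x ≡ 5942 (mod 38896).
  Combine with x ≡ 1 (mod 3); new modulus lcm = 116688.
    Write x = 5942 + 38896·t and substitute into x ≡ 1 (mod 3): 38896·t ≡ 1 − 5942 = -5941 (mod 3).
    Reduce coefficients mod 3: 1·t ≡ 2 (mod 3).
    So t ≡ 2 (mod 3).
    Then x = 5942 + 38896·2 = 83734, valid modulo lcm(38896, 3) = 116688: x ≡ 83734 (mod 116688).
Verify against each original: 83734 mod 17 = 9, 83734 mod 16 = 6, 83734 mod 11 = 2, 83734 mod 13 = 1, 83734 mod 3 = 1.

x ≡ 83734 (mod 116688).


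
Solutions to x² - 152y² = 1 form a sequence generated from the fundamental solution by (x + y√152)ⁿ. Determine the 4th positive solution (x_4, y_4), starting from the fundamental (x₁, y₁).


Step 1: Find the fundamental solution (x₁, y₁) of x² - 152y² = 1.
  Expand √152 as a continued fraction. a₀ = ⌊√152⌋ = 12; iterate m_{k+1} = d_k·a_k − m_k, d_{k+1} = (152 − m_{k+1}²)/d_k, a_{k+1} = ⌊(a₀ + m_{k+1})/d_{k+1}⌋ (starting m₀ = 0, d₀ = 1), with convergents p_k = a_k·p_{k-1} + p_{k-2}, q_k = a_k·q_{k-1} + q_{k-2} (p₋₁ = 1, q₋₁ = 0):
  k = 0: a₀ = 12; p₀/q₀ = 12/1; p₀² − 152·q₀² = 144 − 152 = -8.
  k = 1: m = 12, d = 8, a = ⌊(12 + 12)/8⌋ = 3; p/q = (3·12 + 1)/(3·1 + 0) = 37/3; p² − 152·q² = 1369 − 1368 = 1.
  The first convergent with p² − 152·q² = 1 gives the fundamental solution (x₁, y₁) = (37, 3).
Step 2: Apply the recurrence (x_{n+1}, y_{n+1}) = (x₁x_n + 152y₁y_n, x₁y_n + y₁x_n) repeatedly.
  From (x_1, y_1) = (37, 3): x_2 = 37·37 + 152·3·3 = 2737; y_2 = 37·3 + 3·37 = 222.
  From (x_2, y_2) = (2737, 222): x_3 = 37·2737 + 152·3·222 = 202501; y_3 = 37·222 + 3·2737 = 16425.
  From (x_3, y_3) = (202501, 16425): x_4 = 37·202501 + 152·3·16425 = 14982337; y_4 = 37·16425 + 3·202501 = 1215228.
Step 3: Verify x_4² - 152·y_4² = 224470421981569 - 224470421981568 = 1 (should be 1). ✓

(x_1, y_1) = (37, 3); (x_4, y_4) = (14982337, 1215228).


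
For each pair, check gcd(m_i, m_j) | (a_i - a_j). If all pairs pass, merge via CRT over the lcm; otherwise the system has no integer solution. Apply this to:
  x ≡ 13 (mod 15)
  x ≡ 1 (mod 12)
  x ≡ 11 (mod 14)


Moduli 15, 12, 14 are not pairwise coprime, so CRT works modulo lcm(m_i) when all pairwise compatibility conditions hold.
Pairwise compatibility: gcd(m_i, m_j) must divide a_i - a_j for every pair.
Merge one congruence at a time:
  Start: x ≡ 13 (mod 15).
  Combine with x ≡ 1 (mod 12): gcd(15, 12) = 3; 1 - 13 = -12, which IS divisible by 3, so compatible.
    Write x = 13 + 15·t and substitute into x ≡ 1 (mod 12): 15·t ≡ 1 − 13 = -12 (mod 12).
    Divide the congruence (and modulus) by g = 3: 5·t ≡ -4 (mod 4).
    Reduce coefficients mod 4: 1·t ≡ 0 (mod 4).
    So t ≡ 0 (mod 4).
    Then x = 13 + 15·0 = 13, valid modulo lcm(15, 12) = 60: x ≡ 13 (mod 60).
  Combine with x ≡ 11 (mod 14): gcd(60, 14) = 2; 11 - 13 = -2, which IS divisible by 2, so compatible.
    Write x = 13 + 60·t and substitute into x ≡ 11 (mod 14): 60·t ≡ 11 − 13 = -2 (mod 14).
    Divide the congruence (and modulus) by g = 2: 30·t ≡ -1 (mod 7).
    Reduce coefficients mod 7: 2·t ≡ 6 (mod 7).
    The inverse of 2 mod 7 is 4 (since 2·4 = 8 = 1·7 + 1), so t ≡ 4·6 = 24 ≡ 3 (mod 7).
    Then x = 13 + 60·3 = 193, valid modulo lcm(60, 14) = 420: x ≡ 193 (mod 420).
Verify: 193 mod 15 = 13, 193 mod 12 = 1, 193 mod 14 = 11.

x ≡ 193 (mod 420).


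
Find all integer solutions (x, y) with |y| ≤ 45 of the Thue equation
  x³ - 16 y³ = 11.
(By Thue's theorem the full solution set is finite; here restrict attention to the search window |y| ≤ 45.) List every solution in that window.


The equation is x³ - 16y³ = 11. For fixed y, x³ = 16·y³ + 11, so a solution requires the RHS to be a perfect cube.
Strategy: iterate y from -45 to 45, compute RHS = 16·y³ + 11, and check whether it is a (positive or negative) perfect cube.
Check small values of y:
  y = 0: RHS = 11 is not a perfect cube.
  y = 1: RHS = 27 = (3)³ ⇒ x = 3 works.
  y = -1: RHS = -5 is not a perfect cube.
  y = 2: RHS = 139 is not a perfect cube.
  y = -2: RHS = -117 is not a perfect cube.
  y = 3: RHS = 443 is not a perfect cube.
  y = -3: RHS = -421 is not a perfect cube.
Continuing the search up to |y| = 45 finds no further solutions beyond those listed.
Collected solutions: (3, 1).

Solutions (with |y| ≤ 45): (3, 1).


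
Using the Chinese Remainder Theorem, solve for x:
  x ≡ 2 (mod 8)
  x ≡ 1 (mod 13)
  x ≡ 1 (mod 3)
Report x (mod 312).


Moduli 8, 13, 3 are pairwise coprime; by CRT there is a unique solution modulo M = 8 · 13 · 3 = 312.
Solve pairwise, accumulating the modulus:
  Start with x ≡ 2 (mod 8).
  Combine with x ≡ 1 (mod 13): since gcd(8, 13) = 1, we get a unique residue mod 104.
    Write x = 2 + 8·t and substitute into x ≡ 1 (mod 13): 8·t ≡ 1 − 2 = -1 (mod 13).
    Reduce coefficients mod 13: 8·t ≡ 12 (mod 13).
    The inverse of 8 mod 13 is 5 (since 8·5 = 40 = 3·13 + 1), so t ≡ 5·12 = 60 ≡ 8 (mod 13).
    Then x = 2 + 8·8 = 66, valid modulo lcm(8, 13) = 104: x ≡ 66 (mod 104).
  Combine with x ≡ 1 (mod 3): since gcd(104, 3) = 1, we get a unique residue mod 312.
    Write x = 66 + 104·t and substitute into x ≡ 1 (mod 3): 104·t ≡ 1 − 66 = -65 (mod 3).
    Reduce coefficients mod 3: 2·t ≡ 1 (mod 3).
    The inverse of 2 mod 3 is 2 (since 2·2 = 4 = 1·3 + 1), so t ≡ 2·1 = 2 ≡ 2 (mod 3).
    Then x = 66 + 104·2 = 274, valid modulo lcm(104, 3) = 312: x ≡ 274 (mod 312).
Verify: 274 mod 8 = 2 ✓, 274 mod 13 = 1 ✓, 274 mod 3 = 1 ✓.

x ≡ 274 (mod 312).


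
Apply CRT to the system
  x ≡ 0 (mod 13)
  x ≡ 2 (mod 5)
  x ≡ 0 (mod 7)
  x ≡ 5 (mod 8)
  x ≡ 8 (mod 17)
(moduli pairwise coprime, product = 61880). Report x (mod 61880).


Product of moduli M = 13 · 5 · 7 · 8 · 17 = 61880.
Merge one congruence at a time:
  Start: x ≡ 0 (mod 13).
  Combine with x ≡ 2 (mod 5); new modulus lcm = 65.
    Write x = 0 + 13·t and substitute into x ≡ 2 (mod 5): 13·t ≡ 2 − 0 = 2 (mod 5).
    Reduce coefficients mod 5: 3·t ≡ 2 (mod 5).
    The inverse of 3 mod 5 is 2 (since 3·2 = 6 = 1·5 + 1), so t ≡ 2·2 = 4 ≡ 4 (mod 5).
    Then x = 0 + 13·4 = 52, valid modulo lcm(13, 5) = 65: x ≡ 52 (mod 65).
  Combine with x ≡ 0 (mod 7); new modulus lcm = 455.
    Write x = 52 + 65·t and substitute into x ≡ 0 (mod 7): 65·t ≡ 0 − 52 = -52 (mod 7).
    Reduce coefficients mod 7: 2·t ≡ 4 (mod 7).
    The inverse of 2 mod 7 is 4 (since 2·4 = 8 = 1·7 + 1), so t ≡ 4·4 = 16 ≡ 2 (mod 7).
    Then x = 52 + 65·2 = 182, valid modulo lcm(65, 7) = 455: x ≡ 182 (mod 455).
  Combine with x ≡ 5 (mod 8); new modulus lcm = 3640.
    Write x = 182 + 455·t and substitute into x ≡ 5 (mod 8): 455·t ≡ 5 − 182 = -177 (mod 8).
    Reduce coefficients mod 8: 7·t ≡ 7 (mod 8).
    The inverse of 7 mod 8 is 7 (since 7·7 = 49 = 6·8 + 1), so t ≡ 7·7 = 49 ≡ 1 (mod 8).
    Then x = 182 + 455·1 = 637, valid modulo lcm(455, 8) = 3640: x ≡ 637 (mod 3640).
  Combine with x ≡ 8 (mod 17); new modulus lcm = 61880.
    Write x = 637 + 3640·t and substitute into x ≡ 8 (mod 17): 3640·t ≡ 8 − 637 = -629 (mod 17).
    Reduce coefficients mod 17: 2·t ≡ 0 (mod 17).
    The inverse of 2 mod 17 is 9 (since 2·9 = 18 = 1·17 + 1), so t ≡ 9·0 = 0 ≡ 0 (mod 17).
    Then x = 637 + 3640·0 = 637, valid modulo lcm(3640, 17) = 61880: x ≡ 637 (mod 61880).
Verify against each original: 637 mod 13 = 0, 637 mod 5 = 2, 637 mod 7 = 0, 637 mod 8 = 5, 637 mod 17 = 8.

x ≡ 637 (mod 61880).
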